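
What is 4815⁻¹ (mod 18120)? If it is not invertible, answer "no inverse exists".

Euclidean algorithm on 18120, 4815:
18120 = 3*4815 + 3675
4815 = 1*3675 + 1140
3675 = 3*1140 + 255
1140 = 4*255 + 120
255 = 2*120 + 15
120 = 8*15 + 0
The gcd is 15, not 1, hence no inverse exists.

no inverse exists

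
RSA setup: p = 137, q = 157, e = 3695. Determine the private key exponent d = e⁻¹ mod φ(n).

φ(n) = (p−1)(q−1) = 136·156 = 21216.
Need d with 3695·d ≡ 1 (mod 21216). Apply the extended Euclidean algorithm:
21216 = 5×3695 + 2741
3695 = 1×2741 + 954
2741 = 2×954 + 833
954 = 1×833 + 121
833 = 6×121 + 107
121 = 1×107 + 14
107 = 7×14 + 9
14 = 1×9 + 5
9 = 1×5 + 4
5 = 1×4 + 1
4 = 4×1 + 0
Back-substitute:
1 = 5 − 4
1 = −9 + 2·5
1 = 2·14 − 3·9
1 = −3·107 + 23·14
1 = 23·121 − 26·107
1 = −26·833 + 179·121
1 = 179·954 − 205·833
1 = −205·2741 + 589·954
1 = 589·3695 − 794·2741
1 = −794·21216 + 4559·3695
So 3695·4559 ≡ 1 (mod 21216), hence d = 4559.

4559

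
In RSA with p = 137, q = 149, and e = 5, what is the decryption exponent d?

φ(n) = (p−1)(q−1) = 136·148 = 20128.
Need d with 5·d ≡ 1 (mod 20128). Apply the extended Euclidean algorithm:
20128 = 4025×5 + 3
5 = 1×3 + 2
3 = 1×2 + 1
2 = 2×1 + 0
Back-substitute:
1 = 3 − 2
1 = −5 + 2·3
1 = 2·20128 − 8051·5
So 5·(-8051) ≡ 1 (mod 20128), hence d ≡ -8051 ≡ 12077 (mod 20128).

12077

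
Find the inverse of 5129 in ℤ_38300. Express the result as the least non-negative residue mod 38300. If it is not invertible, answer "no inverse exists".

31669

Run Euclid on (38300, 5129):
38300 = 7*5129 + 2397
5129 = 2*2397 + 335
2397 = 7*335 + 52
335 = 6*52 + 23
52 = 2*23 + 6
23 = 3*6 + 5
6 = 1*5 + 1
5 = 5*1 + 0
gcd = 1, so the inverse exists. Back-substitute:
1 = 6 − 5
1 = −23 + 4·6
1 = 4·52 − 9·23
1 = −9·335 + 58·52
1 = 58·2397 − 415·335
1 = −415·5129 + 888·2397
1 = 888·38300 − 6631·5129
Thus 5129·(-6631) ≡ 1 (mod 38300); reducing, -6631 mod 38300 = 31669.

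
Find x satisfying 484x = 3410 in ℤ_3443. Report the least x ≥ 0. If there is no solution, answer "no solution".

192

First find gcd(484, 3443):
3443 = 7·484 + 55
484 = 8·55 + 44
55 = 1·44 + 11
44 = 4·11 + 0
gcd = 11 and 11 | 3410, so solutions exist. Divide through by 11: 44x ≡ 310 (mod 313).
Now find 44⁻¹ mod 313:
313 = 7*44 + 5
44 = 8*5 + 4
5 = 1*4 + 1
4 = 4*1 + 0
Back-substitute:
1 = 5 − 4
1 = −44 + 9·5
1 = 9·313 − 64·44
So 44·(-64) ≡ 1 (mod 313), i.e. 44⁻¹ ≡ 249.
Then x ≡ 249·310 ≡ 192 (mod 313); the smallest non-negative solution is x = 192.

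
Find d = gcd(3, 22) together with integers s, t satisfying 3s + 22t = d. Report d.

Apply Euclid's algorithm to 22 and 3:
22 = 7*3 + 1
3 = 3*1 + 0
gcd(3, 22) = 1.
Express as a combination:
1 = 22 − 7·3
So 1 = (1)·22 + (-7)·3.

1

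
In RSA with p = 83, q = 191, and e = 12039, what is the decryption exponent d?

7779

φ(n) = (p−1)(q−1) = 82·190 = 15580.
Need d with 12039·d ≡ 1 (mod 15580). Apply the extended Euclidean algorithm:
15580 = 1*12039 + 3541
12039 = 3*3541 + 1416
3541 = 2*1416 + 709
1416 = 1*709 + 707
709 = 1*707 + 2
707 = 353*2 + 1
2 = 2*1 + 0
Back-substitute:
1 = 707 − 353·2
1 = −353·709 + 354·707
1 = 354·1416 − 707·709
1 = −707·3541 + 1768·1416
1 = 1768·12039 − 6011·3541
1 = −6011·15580 + 7779·12039
So 12039·7779 ≡ 1 (mod 15580), hence d = 7779.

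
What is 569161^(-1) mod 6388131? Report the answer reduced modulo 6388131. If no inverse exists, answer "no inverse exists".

6169492

gcd(6388131, 569161) by repeated division:
6388131 = 11·569161 + 127360
569161 = 4·127360 + 59721
127360 = 2·59721 + 7918
59721 = 7·7918 + 4295
7918 = 1·4295 + 3623
4295 = 1·3623 + 672
3623 = 5·672 + 263
672 = 2·263 + 146
263 = 1·146 + 117
146 = 1·117 + 29
117 = 4·29 + 1
29 = 29·1 + 0
Since gcd(569161, 6388131) = 1, back-substitute to write 1 as a combination:
1 = 117 − 4·29
1 = −4·146 + 5·117
1 = 5·263 − 9·146
1 = −9·672 + 23·263
1 = 23·3623 − 124·672
1 = −124·4295 + 147·3623
1 = 147·7918 − 271·4295
1 = −271·59721 + 2044·7918
1 = 2044·127360 − 4359·59721
1 = −4359·569161 + 19480·127360
1 = 19480·6388131 − 218639·569161
So 569161·(-218639) ≡ 1 (mod 6388131), and -218639 ≡ 6169492 (mod 6388131).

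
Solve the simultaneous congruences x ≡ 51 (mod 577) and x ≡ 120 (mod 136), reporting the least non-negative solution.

58328

Write x = 51 + 577·k. Then 577·k ≡ 120 − 51 ≡ 69 (mod 136).
Need 577⁻¹ mod 136. Extended Euclid on (136, 33):
136 = 4*33 + 4
33 = 8*4 + 1
4 = 4*1 + 0
Back-substitute:
1 = 33 − 8·4
1 = −8·136 + 33·33
577⁻¹ ≡ 33 (mod 136), so k ≡ 33·69 ≡ 101 (mod 136).
x = 51 + 577·101 = 58328.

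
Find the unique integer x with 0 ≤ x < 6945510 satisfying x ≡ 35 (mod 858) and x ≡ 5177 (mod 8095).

5833577

Write x = 35 + 858·k. Then 858·k ≡ 5177 − 35 ≡ 5142 (mod 8095).
Need 858⁻¹ mod 8095. Extended Euclid on (8095, 858):
8095 = 9*858 + 373
858 = 2*373 + 112
373 = 3*112 + 37
112 = 3*37 + 1
37 = 37*1 + 0
Back-substitute:
1 = 112 − 3·37
1 = −3·373 + 10·112
1 = 10·858 − 23·373
1 = −23·8095 + 217·858
858⁻¹ ≡ 217 (mod 8095), so k ≡ 217·5142 ≡ 6799 (mod 8095).
x = 35 + 858·6799 = 5833577.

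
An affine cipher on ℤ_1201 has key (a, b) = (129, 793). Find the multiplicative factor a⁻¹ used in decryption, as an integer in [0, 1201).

270

gcd(1201, 129) by repeated division:
1201 = 9*129 + 40
129 = 3*40 + 9
40 = 4*9 + 4
9 = 2*4 + 1
4 = 4*1 + 0
The gcd is 1. Working backward:
1 = 9 − 2·4
1 = −2·40 + 9·9
1 = 9·129 − 29·40
1 = −29·1201 + 270·129
So 129·270 ≡ 1 (mod 1201).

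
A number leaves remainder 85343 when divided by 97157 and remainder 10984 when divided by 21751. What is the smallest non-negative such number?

Write x = 85343 + 97157·k. Then 97157·k ≡ 10984 − 85343 ≡ 12645 (mod 21751).
Need 97157⁻¹ mod 21751. Extended Euclid on (21751, 10153):
21751 = 2×10153 + 1445
10153 = 7×1445 + 38
1445 = 38×38 + 1
38 = 38×1 + 0
Back-substitute:
1 = 1445 − 38·38
1 = −38·10153 + 267·1445
1 = 267·21751 − 572·10153
97157⁻¹ ≡ 21179 (mod 21751), so k ≡ 21179·12645 ≡ 10143 (mod 21751).
x = 85343 + 97157·10143 = 985548794.

985548794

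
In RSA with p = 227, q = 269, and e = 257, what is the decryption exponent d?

48313

φ(n) = (p−1)(q−1) = 226·268 = 60568.
Need d with 257·d ≡ 1 (mod 60568). Apply the extended Euclidean algorithm:
60568 = 235×257 + 173
257 = 1×173 + 84
173 = 2×84 + 5
84 = 16×5 + 4
5 = 1×4 + 1
4 = 4×1 + 0
Back-substitute:
1 = 5 − 4
1 = −84 + 17·5
1 = 17·173 − 35·84
1 = −35·257 + 52·173
1 = 52·60568 − 12255·257
So 257·(-12255) ≡ 1 (mod 60568), hence d ≡ -12255 ≡ 48313 (mod 60568).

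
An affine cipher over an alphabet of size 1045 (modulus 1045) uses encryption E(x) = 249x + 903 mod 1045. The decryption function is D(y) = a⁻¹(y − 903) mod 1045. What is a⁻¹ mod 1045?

789

Extended Euclidean algorithm:
1045 = 4·249 + 49
249 = 5·49 + 4
49 = 12·4 + 1
4 = 4·1 + 0
gcd = 1, so the inverse exists. Back-substitute:
1 = 49 − 12·4
1 = −12·249 + 61·49
1 = 61·1045 − 256·249
So 249·(-256) ≡ 1 (mod 1045), and -256 ≡ 789 (mod 1045).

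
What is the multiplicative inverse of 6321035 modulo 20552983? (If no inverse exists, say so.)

16521122

Extended Euclidean algorithm:
20552983 = 3·6321035 + 1589878
6321035 = 3·1589878 + 1551401
1589878 = 1·1551401 + 38477
1551401 = 40·38477 + 12321
38477 = 3·12321 + 1514
12321 = 8·1514 + 209
1514 = 7·209 + 51
209 = 4·51 + 5
51 = 10·5 + 1
5 = 5·1 + 0
Since gcd(6321035, 20552983) = 1, back-substitute to write 1 as a combination:
1 = 51 − 10·5
1 = −10·209 + 41·51
1 = 41·1514 − 297·209
1 = −297·12321 + 2417·1514
1 = 2417·38477 − 7548·12321
1 = −7548·1551401 + 304337·38477
1 = 304337·1589878 − 311885·1551401
1 = −311885·6321035 + 1239992·1589878
1 = 1239992·20552983 − 4031861·6321035
Thus 6321035·(-4031861) ≡ 1 (mod 20552983); reducing, -4031861 mod 20552983 = 16521122.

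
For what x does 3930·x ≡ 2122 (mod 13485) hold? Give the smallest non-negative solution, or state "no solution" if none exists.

no solution

gcd(3930, 13485):
13485 = 3×3930 + 1695
3930 = 2×1695 + 540
1695 = 3×540 + 75
540 = 7×75 + 15
75 = 5×15 + 0
gcd = 15, but 15 ∤ 2122, so the congruence has no solution.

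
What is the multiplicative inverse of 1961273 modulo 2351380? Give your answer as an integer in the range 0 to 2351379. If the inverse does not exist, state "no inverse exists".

77737

Apply the Euclidean algorithm to 2351380 and 1961273:
2351380 = 1×1961273 + 390107
1961273 = 5×390107 + 10738
390107 = 36×10738 + 3539
10738 = 3×3539 + 121
3539 = 29×121 + 30
121 = 4×30 + 1
30 = 30×1 + 0
Since gcd(1961273, 2351380) = 1, back-substitute to write 1 as a combination:
1 = 121 − 4·30
1 = −4·3539 + 117·121
1 = 117·10738 − 355·3539
1 = −355·390107 + 12897·10738
1 = 12897·1961273 − 64840·390107
1 = −64840·2351380 + 77737·1961273
So 1961273·77737 ≡ 1 (mod 2351380).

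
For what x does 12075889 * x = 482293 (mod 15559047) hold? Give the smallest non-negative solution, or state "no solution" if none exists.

First find gcd(12075889, 15559047):
15559047 = 1×12075889 + 3483158
12075889 = 3×3483158 + 1626415
3483158 = 2×1626415 + 230328
1626415 = 7×230328 + 14119
230328 = 16×14119 + 4424
14119 = 3×4424 + 847
4424 = 5×847 + 189
847 = 4×189 + 91
189 = 2×91 + 7
91 = 13×7 + 0
gcd = 7 and 7 | 482293, so solutions exist. Divide through by 7: 1725127x ≡ 68899 (mod 2222721).
Now find 1725127⁻¹ mod 2222721:
2222721 = 1×1725127 + 497594
1725127 = 3×497594 + 232345
497594 = 2×232345 + 32904
232345 = 7×32904 + 2017
32904 = 16×2017 + 632
2017 = 3×632 + 121
632 = 5×121 + 27
121 = 4×27 + 13
27 = 2×13 + 1
13 = 13×1 + 0
Back-substitute:
1 = 27 − 2·13
1 = −2·121 + 9·27
1 = 9·632 − 47·121
1 = −47·2017 + 150·632
1 = 150·32904 − 2447·2017
1 = −2447·232345 + 17279·32904
1 = 17279·497594 − 37005·232345
1 = −37005·1725127 + 128294·497594
1 = 128294·2222721 − 165299·1725127
So 1725127·(-165299) ≡ 1 (mod 2222721), i.e. 1725127⁻¹ ≡ 2057422.
Then x ≡ 2057422·68899 ≡ 286603 (mod 2222721); the smallest non-negative solution is x = 286603.

286603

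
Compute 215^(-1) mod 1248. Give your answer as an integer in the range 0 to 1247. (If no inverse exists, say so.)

Run Euclid on (1248, 215):
1248 = 5·215 + 173
215 = 1·173 + 42
173 = 4·42 + 5
42 = 8·5 + 2
5 = 2·2 + 1
2 = 2·1 + 0
The gcd is 1. Working backward:
1 = 5 − 2·2
1 = −2·42 + 17·5
1 = 17·173 − 70·42
1 = −70·215 + 87·173
1 = 87·1248 − 505·215
So 215·(-505) ≡ 1 (mod 1248), and -505 ≡ 743 (mod 1248).

743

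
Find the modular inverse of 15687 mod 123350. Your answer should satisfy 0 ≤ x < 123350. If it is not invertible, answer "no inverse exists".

80873

Extended Euclidean algorithm:
123350 = 7·15687 + 13541
15687 = 1·13541 + 2146
13541 = 6·2146 + 665
2146 = 3·665 + 151
665 = 4·151 + 61
151 = 2·61 + 29
61 = 2·29 + 3
29 = 9·3 + 2
3 = 1·2 + 1
2 = 2·1 + 0
gcd = 1, so the inverse exists. Back-substitute:
1 = 3 − 2
1 = −29 + 10·3
1 = 10·61 − 21·29
1 = −21·151 + 52·61
1 = 52·665 − 229·151
1 = −229·2146 + 739·665
1 = 739·13541 − 4663·2146
1 = −4663·15687 + 5402·13541
1 = 5402·123350 − 42477·15687
Hence 15687⁻¹ ≡ -42477 ≡ 80873 (mod 123350).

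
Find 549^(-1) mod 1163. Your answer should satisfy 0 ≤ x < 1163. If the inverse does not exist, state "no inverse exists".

161

Run Euclid on (1163, 549):
1163 = 2×549 + 65
549 = 8×65 + 29
65 = 2×29 + 7
29 = 4×7 + 1
7 = 7×1 + 0
The gcd is 1. Working backward:
1 = 29 − 4·7
1 = −4·65 + 9·29
1 = 9·549 − 76·65
1 = −76·1163 + 161·549
So 549·161 ≡ 1 (mod 1163).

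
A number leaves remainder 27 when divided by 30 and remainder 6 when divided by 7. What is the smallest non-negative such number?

27

Write x = 27 + 30·k. Then 30·k ≡ 6 − 27 ≡ 0 (mod 7).
Need 30⁻¹ mod 7. Extended Euclid on (7, 2):
7 = 3×2 + 1
2 = 2×1 + 0
Back-substitute:
1 = 7 − 3·2
30⁻¹ ≡ 4 (mod 7), so k ≡ 4·0 ≡ 0 (mod 7).
x = 27 + 30·0 = 27.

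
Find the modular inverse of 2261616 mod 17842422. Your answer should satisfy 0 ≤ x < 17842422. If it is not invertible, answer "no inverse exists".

no inverse exists

Euclidean algorithm on 17842422, 2261616:
17842422 = 7·2261616 + 2011110
2261616 = 1·2011110 + 250506
2011110 = 8·250506 + 7062
250506 = 35·7062 + 3336
7062 = 2·3336 + 390
3336 = 8·390 + 216
390 = 1·216 + 174
216 = 1·174 + 42
174 = 4·42 + 6
42 = 7·6 + 0
The gcd is 6, not 1, hence no inverse exists.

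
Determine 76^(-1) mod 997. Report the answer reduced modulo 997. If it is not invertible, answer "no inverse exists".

774

Extended Euclidean algorithm:
997 = 13×76 + 9
76 = 8×9 + 4
9 = 2×4 + 1
4 = 4×1 + 0
The gcd is 1. Working backward:
1 = 9 − 2·4
1 = −2·76 + 17·9
1 = 17·997 − 223·76
Thus 76·(-223) ≡ 1 (mod 997); reducing, -223 mod 997 = 774.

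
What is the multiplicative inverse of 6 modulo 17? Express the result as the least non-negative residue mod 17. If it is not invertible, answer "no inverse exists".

3

gcd(17, 6) by repeated division:
17 = 2·6 + 5
6 = 1·5 + 1
5 = 5·1 + 0
The gcd is 1. Working backward:
1 = 6 − 5
1 = −17 + 3·6
So 6·3 ≡ 1 (mod 17).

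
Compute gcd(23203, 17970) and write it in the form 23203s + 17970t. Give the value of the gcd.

1

Euclidean algorithm:
23203 = 1×17970 + 5233
17970 = 3×5233 + 2271
5233 = 2×2271 + 691
2271 = 3×691 + 198
691 = 3×198 + 97
198 = 2×97 + 4
97 = 24×4 + 1
4 = 4×1 + 0
gcd(23203, 17970) = 1.
Working backward:
1 = 97 − 24·4
1 = −24·198 + 49·97
1 = 49·691 − 171·198
1 = −171·2271 + 562·691
1 = 562·5233 − 1295·2271
1 = −1295·17970 + 4447·5233
1 = 4447·23203 − 5742·17970
So 1 = (4447)·23203 + (-5742)·17970.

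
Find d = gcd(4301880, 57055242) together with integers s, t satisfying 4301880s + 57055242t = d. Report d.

Repeated division:
57055242 = 13×4301880 + 1130802
4301880 = 3×1130802 + 909474
1130802 = 1×909474 + 221328
909474 = 4×221328 + 24162
221328 = 9×24162 + 3870
24162 = 6×3870 + 942
3870 = 4×942 + 102
942 = 9×102 + 24
102 = 4×24 + 6
24 = 4×6 + 0
gcd(4301880, 57055242) = 6.
Working backward:
6 = 102 − 4·24
6 = −4·942 + 37·102
6 = 37·3870 − 152·942
6 = −152·24162 + 949·3870
6 = 949·221328 − 8693·24162
6 = −8693·909474 + 35721·221328
6 = 35721·1130802 − 44414·909474
6 = −44414·4301880 + 168963·1130802
6 = 168963·57055242 − 2240933·4301880
So 6 = (168963)·57055242 + (-2240933)·4301880.

6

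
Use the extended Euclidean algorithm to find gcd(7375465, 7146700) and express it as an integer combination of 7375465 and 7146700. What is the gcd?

Apply Euclid's algorithm to 7375465 and 7146700:
7375465 = 1×7146700 + 228765
7146700 = 31×228765 + 54985
228765 = 4×54985 + 8825
54985 = 6×8825 + 2035
8825 = 4×2035 + 685
2035 = 2×685 + 665
685 = 1×665 + 20
665 = 33×20 + 5
20 = 4×5 + 0
gcd(7375465, 7146700) = 5.
Working backward:
5 = 665 − 33·20
5 = −33·685 + 34·665
5 = 34·2035 − 101·685
5 = −101·8825 + 438·2035
5 = 438·54985 − 2729·8825
5 = −2729·228765 + 11354·54985
5 = 11354·7146700 − 354703·228765
5 = −354703·7375465 + 366057·7146700
So 5 = (-354703)·7375465 + (366057)·7146700.

5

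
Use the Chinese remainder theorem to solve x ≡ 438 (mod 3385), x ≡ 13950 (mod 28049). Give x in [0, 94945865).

36954483

Write x = 438 + 3385·k. Then 3385·k ≡ 13950 − 438 ≡ 13512 (mod 28049).
Need 3385⁻¹ mod 28049. Extended Euclid on (28049, 3385):
28049 = 8×3385 + 969
3385 = 3×969 + 478
969 = 2×478 + 13
478 = 36×13 + 10
13 = 1×10 + 3
10 = 3×3 + 1
3 = 3×1 + 0
Back-substitute:
1 = 10 − 3·3
1 = −3·13 + 4·10
1 = 4·478 − 147·13
1 = −147·969 + 298·478
1 = 298·3385 − 1041·969
1 = −1041·28049 + 8626·3385
3385⁻¹ ≡ 8626 (mod 28049), so k ≡ 8626·13512 ≡ 10917 (mod 28049).
x = 438 + 3385·10917 = 36954483.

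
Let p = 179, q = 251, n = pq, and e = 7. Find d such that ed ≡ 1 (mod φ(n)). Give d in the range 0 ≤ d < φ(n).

38143

φ(n) = (p−1)(q−1) = 178·250 = 44500.
Need d with 7·d ≡ 1 (mod 44500). Apply the extended Euclidean algorithm:
44500 = 6357·7 + 1
7 = 7·1 + 0
Back-substitute:
1 = 44500 − 6357·7
So 7·(-6357) ≡ 1 (mod 44500), hence d ≡ -6357 ≡ 38143 (mod 44500).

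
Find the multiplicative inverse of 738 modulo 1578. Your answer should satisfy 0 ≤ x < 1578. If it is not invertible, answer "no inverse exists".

no inverse exists

Compute gcd(738, 1578):
1578 = 2×738 + 102
738 = 7×102 + 24
102 = 4×24 + 6
24 = 4×6 + 0
Since gcd = 6 > 1, 738 is not a unit mod 1578.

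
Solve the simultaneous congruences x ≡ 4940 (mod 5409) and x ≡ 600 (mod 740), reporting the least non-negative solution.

Write x = 4940 + 5409·k. Then 5409·k ≡ 600 − 4940 ≡ 100 (mod 740).
Need 5409⁻¹ mod 740. Extended Euclid on (740, 229):
740 = 3×229 + 53
229 = 4×53 + 17
53 = 3×17 + 2
17 = 8×2 + 1
2 = 2×1 + 0
Back-substitute:
1 = 17 − 8·2
1 = −8·53 + 25·17
1 = 25·229 − 108·53
1 = −108·740 + 349·229
5409⁻¹ ≡ 349 (mod 740), so k ≡ 349·100 ≡ 120 (mod 740).
x = 4940 + 5409·120 = 654020.

654020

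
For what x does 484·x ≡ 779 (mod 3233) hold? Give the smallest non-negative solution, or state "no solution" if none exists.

First find gcd(484, 3233):
3233 = 6×484 + 329
484 = 1×329 + 155
329 = 2×155 + 19
155 = 8×19 + 3
19 = 6×3 + 1
3 = 3×1 + 0
gcd = 1, so a unique solution mod 3233 exists.
Back-substitute for the Bézout coefficients:
1 = 19 − 6·3
1 = −6·155 + 49·19
1 = 49·329 − 104·155
1 = −104·484 + 153·329
1 = 153·3233 − 1022·484
So 484·(-1022) ≡ 1 (mod 3233), giving 484⁻¹ ≡ 2211.
x ≡ 484⁻¹·779 ≡ 2211·779 ≡ 2413 (mod 3233).

2413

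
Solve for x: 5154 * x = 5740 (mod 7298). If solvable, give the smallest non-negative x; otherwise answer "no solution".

First find gcd(5154, 7298):
7298 = 1×5154 + 2144
5154 = 2×2144 + 866
2144 = 2×866 + 412
866 = 2×412 + 42
412 = 9×42 + 34
42 = 1×34 + 8
34 = 4×8 + 2
8 = 4×2 + 0
gcd = 2 and 2 | 5740, so solutions exist. Divide through by 2: 2577x ≡ 2870 (mod 3649).
Now find 2577⁻¹ mod 3649:
3649 = 1·2577 + 1072
2577 = 2·1072 + 433
1072 = 2·433 + 206
433 = 2·206 + 21
206 = 9·21 + 17
21 = 1·17 + 4
17 = 4·4 + 1
4 = 4·1 + 0
Back-substitute:
1 = 17 − 4·4
1 = −4·21 + 5·17
1 = 5·206 − 49·21
1 = −49·433 + 103·206
1 = 103·1072 − 255·433
1 = −255·2577 + 613·1072
1 = 613·3649 − 868·2577
So 2577·(-868) ≡ 1 (mod 3649), i.e. 2577⁻¹ ≡ 2781.
Then x ≡ 2781·2870 ≡ 1107 (mod 3649); the smallest non-negative solution is x = 1107.

1107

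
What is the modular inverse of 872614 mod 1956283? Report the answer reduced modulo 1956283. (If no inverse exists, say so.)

Extended Euclidean algorithm:
1956283 = 2·872614 + 211055
872614 = 4·211055 + 28394
211055 = 7·28394 + 12297
28394 = 2·12297 + 3800
12297 = 3·3800 + 897
3800 = 4·897 + 212
897 = 4·212 + 49
212 = 4·49 + 16
49 = 3·16 + 1
16 = 16·1 + 0
gcd = 1, so the inverse exists. Back-substitute:
1 = 49 − 3·16
1 = −3·212 + 13·49
1 = 13·897 − 55·212
1 = −55·3800 + 233·897
1 = 233·12297 − 754·3800
1 = −754·28394 + 1741·12297
1 = 1741·211055 − 12941·28394
1 = −12941·872614 + 53505·211055
1 = 53505·1956283 − 119951·872614
Thus 872614·(-119951) ≡ 1 (mod 1956283); reducing, -119951 mod 1956283 = 1836332.

1836332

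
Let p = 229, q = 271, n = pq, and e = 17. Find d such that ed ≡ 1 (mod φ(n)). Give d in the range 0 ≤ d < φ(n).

φ(n) = (p−1)(q−1) = 228·270 = 61560.
Need d with 17·d ≡ 1 (mod 61560). Apply the extended Euclidean algorithm:
61560 = 3621×17 + 3
17 = 5×3 + 2
3 = 1×2 + 1
2 = 2×1 + 0
Back-substitute:
1 = 3 − 2
1 = −17 + 6·3
1 = 6·61560 − 21727·17
So 17·(-21727) ≡ 1 (mod 61560), hence d ≡ -21727 ≡ 39833 (mod 61560).

39833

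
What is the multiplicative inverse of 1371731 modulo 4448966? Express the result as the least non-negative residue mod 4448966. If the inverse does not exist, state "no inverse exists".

Apply the Euclidean algorithm to 4448966 and 1371731:
4448966 = 3*1371731 + 333773
1371731 = 4*333773 + 36639
333773 = 9*36639 + 4022
36639 = 9*4022 + 441
4022 = 9*441 + 53
441 = 8*53 + 17
53 = 3*17 + 2
17 = 8*2 + 1
2 = 2*1 + 0
Since gcd(1371731, 4448966) = 1, back-substitute to write 1 as a combination:
1 = 17 − 8·2
1 = −8·53 + 25·17
1 = 25·441 − 208·53
1 = −208·4022 + 1897·441
1 = 1897·36639 − 17281·4022
1 = −17281·333773 + 157426·36639
1 = 157426·1371731 − 646985·333773
1 = −646985·4448966 + 2098381·1371731
So 1371731·2098381 ≡ 1 (mod 4448966).

2098381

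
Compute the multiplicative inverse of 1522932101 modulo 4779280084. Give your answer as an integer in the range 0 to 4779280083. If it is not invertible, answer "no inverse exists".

Run Euclid on (4779280084, 1522932101):
4779280084 = 3×1522932101 + 210483781
1522932101 = 7×210483781 + 49545634
210483781 = 4×49545634 + 12301245
49545634 = 4×12301245 + 340654
12301245 = 36×340654 + 37701
340654 = 9×37701 + 1345
37701 = 28×1345 + 41
1345 = 32×41 + 33
41 = 1×33 + 8
33 = 4×8 + 1
8 = 8×1 + 0
The gcd is 1. Working backward:
1 = 33 − 4·8
1 = −4·41 + 5·33
1 = 5·1345 − 164·41
1 = −164·37701 + 4597·1345
1 = 4597·340654 − 41537·37701
1 = −41537·12301245 + 1499929·340654
1 = 1499929·49545634 − 6041253·12301245
1 = −6041253·210483781 + 25664941·49545634
1 = 25664941·1522932101 − 185695840·210483781
1 = −185695840·4779280084 + 582752461·1522932101
So 1522932101·582752461 ≡ 1 (mod 4779280084).

582752461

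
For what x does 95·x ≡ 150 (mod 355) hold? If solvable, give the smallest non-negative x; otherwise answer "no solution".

First find gcd(95, 355):
355 = 3*95 + 70
95 = 1*70 + 25
70 = 2*25 + 20
25 = 1*20 + 5
20 = 4*5 + 0
gcd = 5 and 5 | 150, so solutions exist. Divide through by 5: 19x ≡ 30 (mod 71).
Now find 19⁻¹ mod 71:
71 = 3·19 + 14
19 = 1·14 + 5
14 = 2·5 + 4
5 = 1·4 + 1
4 = 4·1 + 0
Back-substitute:
1 = 5 − 4
1 = −14 + 3·5
1 = 3·19 − 4·14
1 = −4·71 + 15·19
So 19⁻¹ ≡ 15 (mod 71).
Then x ≡ 15·30 ≡ 24 (mod 71); the smallest non-negative solution is x = 24.

24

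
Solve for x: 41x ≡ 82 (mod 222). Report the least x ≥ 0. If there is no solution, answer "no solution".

First find gcd(41, 222):
222 = 5·41 + 17
41 = 2·17 + 7
17 = 2·7 + 3
7 = 2·3 + 1
3 = 3·1 + 0
gcd = 1, so a unique solution mod 222 exists.
Back-substitute for the Bézout coefficients:
1 = 7 − 2·3
1 = −2·17 + 5·7
1 = 5·41 − 12·17
1 = −12·222 + 65·41
So 41·(65) ≡ 1 (mod 222), giving 41⁻¹ ≡ 65.
x ≡ 41⁻¹·82 ≡ 65·82 ≡ 2 (mod 222).

2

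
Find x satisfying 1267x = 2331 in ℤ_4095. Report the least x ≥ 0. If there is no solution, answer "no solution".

18

First find gcd(1267, 4095):
4095 = 3·1267 + 294
1267 = 4·294 + 91
294 = 3·91 + 21
91 = 4·21 + 7
21 = 3·7 + 0
gcd = 7 and 7 | 2331, so solutions exist. Divide through by 7: 181x ≡ 333 (mod 585).
Now find 181⁻¹ mod 585:
585 = 3·181 + 42
181 = 4·42 + 13
42 = 3·13 + 3
13 = 4·3 + 1
3 = 3·1 + 0
Back-substitute:
1 = 13 − 4·3
1 = −4·42 + 13·13
1 = 13·181 − 56·42
1 = −56·585 + 181·181
So 181⁻¹ ≡ 181 (mod 585).
Then x ≡ 181·333 ≡ 18 (mod 585); the smallest non-negative solution is x = 18.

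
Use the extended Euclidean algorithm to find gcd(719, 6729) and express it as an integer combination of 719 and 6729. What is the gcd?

Euclidean algorithm:
6729 = 9×719 + 258
719 = 2×258 + 203
258 = 1×203 + 55
203 = 3×55 + 38
55 = 1×38 + 17
38 = 2×17 + 4
17 = 4×4 + 1
4 = 4×1 + 0
gcd(719, 6729) = 1.
Express as a combination:
1 = 17 − 4·4
1 = −4·38 + 9·17
1 = 9·55 − 13·38
1 = −13·203 + 48·55
1 = 48·258 − 61·203
1 = −61·719 + 170·258
1 = 170·6729 − 1591·719
So 1 = (170)·6729 + (-1591)·719.

1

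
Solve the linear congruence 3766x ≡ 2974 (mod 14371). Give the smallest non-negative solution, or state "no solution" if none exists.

no solution

gcd(3766, 14371):
14371 = 3×3766 + 3073
3766 = 1×3073 + 693
3073 = 4×693 + 301
693 = 2×301 + 91
301 = 3×91 + 28
91 = 3×28 + 7
28 = 4×7 + 0
gcd = 7, but 7 ∤ 2974, so the congruence has no solution.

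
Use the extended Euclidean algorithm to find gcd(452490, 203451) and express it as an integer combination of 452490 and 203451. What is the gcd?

Euclidean algorithm:
452490 = 2×203451 + 45588
203451 = 4×45588 + 21099
45588 = 2×21099 + 3390
21099 = 6×3390 + 759
3390 = 4×759 + 354
759 = 2×354 + 51
354 = 6×51 + 48
51 = 1×48 + 3
48 = 16×3 + 0
gcd(452490, 203451) = 3.
Express as a combination:
3 = 51 − 48
3 = −354 + 7·51
3 = 7·759 − 15·354
3 = −15·3390 + 67·759
3 = 67·21099 − 417·3390
3 = −417·45588 + 901·21099
3 = 901·203451 − 4021·45588
3 = −4021·452490 + 8943·203451
So 3 = (-4021)·452490 + (8943)·203451.

3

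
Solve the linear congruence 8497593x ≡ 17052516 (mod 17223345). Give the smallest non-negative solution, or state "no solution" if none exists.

First find gcd(8497593, 17223345):
17223345 = 2*8497593 + 228159
8497593 = 37*228159 + 55710
228159 = 4*55710 + 5319
55710 = 10*5319 + 2520
5319 = 2*2520 + 279
2520 = 9*279 + 9
279 = 31*9 + 0
gcd = 9 and 9 | 17052516, so solutions exist. Divide through by 9: 944177x ≡ 1894724 (mod 1913705).
Now find 944177⁻¹ mod 1913705:
1913705 = 2·944177 + 25351
944177 = 37·25351 + 6190
25351 = 4·6190 + 591
6190 = 10·591 + 280
591 = 2·280 + 31
280 = 9·31 + 1
31 = 31·1 + 0
Back-substitute:
1 = 280 − 9·31
1 = −9·591 + 19·280
1 = 19·6190 − 199·591
1 = −199·25351 + 815·6190
1 = 815·944177 − 30354·25351
1 = −30354·1913705 + 61523·944177
So 944177⁻¹ ≡ 61523 (mod 1913705).
Then x ≡ 61523·1894724 ≡ 1505692 (mod 1913705); the smallest non-negative solution is x = 1505692.

1505692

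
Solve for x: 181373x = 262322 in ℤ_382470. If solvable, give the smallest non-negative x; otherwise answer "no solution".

179884

First find gcd(181373, 382470):
382470 = 2×181373 + 19724
181373 = 9×19724 + 3857
19724 = 5×3857 + 439
3857 = 8×439 + 345
439 = 1×345 + 94
345 = 3×94 + 63
94 = 1×63 + 31
63 = 2×31 + 1
31 = 31×1 + 0
gcd = 1, so a unique solution mod 382470 exists.
Back-substitute for the Bézout coefficients:
1 = 63 − 2·31
1 = −2·94 + 3·63
1 = 3·345 − 11·94
1 = −11·439 + 14·345
1 = 14·3857 − 123·439
1 = −123·19724 + 629·3857
1 = 629·181373 − 5784·19724
1 = −5784·382470 + 12197·181373
So 181373·(12197) ≡ 1 (mod 382470), giving 181373⁻¹ ≡ 12197.
x ≡ 181373⁻¹·262322 ≡ 12197·262322 ≡ 179884 (mod 382470).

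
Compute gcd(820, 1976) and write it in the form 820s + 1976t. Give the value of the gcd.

4

Repeated division:
1976 = 2×820 + 336
820 = 2×336 + 148
336 = 2×148 + 40
148 = 3×40 + 28
40 = 1×28 + 12
28 = 2×12 + 4
12 = 3×4 + 0
gcd(820, 1976) = 4.
Working backward:
4 = 28 − 2·12
4 = −2·40 + 3·28
4 = 3·148 − 11·40
4 = −11·336 + 25·148
4 = 25·820 − 61·336
4 = −61·1976 + 147·820
So 4 = (-61)·1976 + (147)·820.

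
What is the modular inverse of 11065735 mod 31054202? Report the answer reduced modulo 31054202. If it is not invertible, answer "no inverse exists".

23643677

gcd(31054202, 11065735) by repeated division:
31054202 = 2*11065735 + 8922732
11065735 = 1*8922732 + 2143003
8922732 = 4*2143003 + 350720
2143003 = 6*350720 + 38683
350720 = 9*38683 + 2573
38683 = 15*2573 + 88
2573 = 29*88 + 21
88 = 4*21 + 4
21 = 5*4 + 1
4 = 4*1 + 0
The gcd is 1. Working backward:
1 = 21 − 5·4
1 = −5·88 + 21·21
1 = 21·2573 − 614·88
1 = −614·38683 + 9231·2573
1 = 9231·350720 − 83693·38683
1 = −83693·2143003 + 511389·350720
1 = 511389·8922732 − 2129249·2143003
1 = −2129249·11065735 + 2640638·8922732
1 = 2640638·31054202 − 7410525·11065735
So 11065735·(-7410525) ≡ 1 (mod 31054202), and -7410525 ≡ 23643677 (mod 31054202).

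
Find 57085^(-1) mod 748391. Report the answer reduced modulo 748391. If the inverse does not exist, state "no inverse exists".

no inverse exists

Compute gcd(57085, 748391):
748391 = 13·57085 + 6286
57085 = 9·6286 + 511
6286 = 12·511 + 154
511 = 3·154 + 49
154 = 3·49 + 7
49 = 7·7 + 0
The gcd is 7, not 1, hence no inverse exists.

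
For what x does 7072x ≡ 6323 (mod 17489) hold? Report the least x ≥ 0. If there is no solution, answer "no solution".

8461

First find gcd(7072, 17489):
17489 = 2×7072 + 3345
7072 = 2×3345 + 382
3345 = 8×382 + 289
382 = 1×289 + 93
289 = 3×93 + 10
93 = 9×10 + 3
10 = 3×3 + 1
3 = 3×1 + 0
gcd = 1, so a unique solution mod 17489 exists.
Back-substitute for the Bézout coefficients:
1 = 10 − 3·3
1 = −3·93 + 28·10
1 = 28·289 − 87·93
1 = −87·382 + 115·289
1 = 115·3345 − 1007·382
1 = −1007·7072 + 2129·3345
1 = 2129·17489 − 5265·7072
So 7072·(-5265) ≡ 1 (mod 17489), giving 7072⁻¹ ≡ 12224.
x ≡ 7072⁻¹·6323 ≡ 12224·6323 ≡ 8461 (mod 17489).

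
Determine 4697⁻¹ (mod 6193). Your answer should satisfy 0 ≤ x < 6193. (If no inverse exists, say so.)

Euclidean algorithm on 6193, 4697:
6193 = 1*4697 + 1496
4697 = 3*1496 + 209
1496 = 7*209 + 33
209 = 6*33 + 11
33 = 3*11 + 0
The gcd is 11, not 1, hence no inverse exists.

no inverse exists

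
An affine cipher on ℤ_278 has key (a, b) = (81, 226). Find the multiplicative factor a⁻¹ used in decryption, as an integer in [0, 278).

127

Apply the Euclidean algorithm to 278 and 81:
278 = 3*81 + 35
81 = 2*35 + 11
35 = 3*11 + 2
11 = 5*2 + 1
2 = 2*1 + 0
The gcd is 1. Working backward:
1 = 11 − 5·2
1 = −5·35 + 16·11
1 = 16·81 − 37·35
1 = −37·278 + 127·81
So 81·127 ≡ 1 (mod 278).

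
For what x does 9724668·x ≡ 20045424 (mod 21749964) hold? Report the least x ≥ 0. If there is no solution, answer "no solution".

First find gcd(9724668, 21749964):
21749964 = 2·9724668 + 2300628
9724668 = 4·2300628 + 522156
2300628 = 4·522156 + 212004
522156 = 2·212004 + 98148
212004 = 2·98148 + 15708
98148 = 6·15708 + 3900
15708 = 4·3900 + 108
3900 = 36·108 + 12
108 = 9·12 + 0
gcd = 12 and 12 | 20045424, so solutions exist. Divide through by 12: 810389x ≡ 1670452 (mod 1812497).
Now find 810389⁻¹ mod 1812497:
1812497 = 2·810389 + 191719
810389 = 4·191719 + 43513
191719 = 4·43513 + 17667
43513 = 2·17667 + 8179
17667 = 2·8179 + 1309
8179 = 6·1309 + 325
1309 = 4·325 + 9
325 = 36·9 + 1
9 = 9·1 + 0
Back-substitute:
1 = 325 − 36·9
1 = −36·1309 + 145·325
1 = 145·8179 − 906·1309
1 = −906·17667 + 1957·8179
1 = 1957·43513 − 4820·17667
1 = −4820·191719 + 21237·43513
1 = 21237·810389 − 89768·191719
1 = −89768·1812497 + 200773·810389
So 810389⁻¹ ≡ 200773 (mod 1812497).
Then x ≡ 200773·1670452 ≡ 839510 (mod 1812497); the smallest non-negative solution is x = 839510.

839510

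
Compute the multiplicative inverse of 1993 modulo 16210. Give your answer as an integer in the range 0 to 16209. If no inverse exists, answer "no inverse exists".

12127

Extended Euclidean algorithm:
16210 = 8×1993 + 266
1993 = 7×266 + 131
266 = 2×131 + 4
131 = 32×4 + 3
4 = 1×3 + 1
3 = 3×1 + 0
The gcd is 1. Working backward:
1 = 4 − 3
1 = −131 + 33·4
1 = 33·266 − 67·131
1 = −67·1993 + 502·266
1 = 502·16210 − 4083·1993
Thus 1993·(-4083) ≡ 1 (mod 16210); reducing, -4083 mod 16210 = 12127.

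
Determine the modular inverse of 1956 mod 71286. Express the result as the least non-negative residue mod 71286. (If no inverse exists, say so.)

Compute gcd(1956, 71286):
71286 = 36×1956 + 870
1956 = 2×870 + 216
870 = 4×216 + 6
216 = 36×6 + 0
The gcd is 6, not 1, hence no inverse exists.

no inverse exists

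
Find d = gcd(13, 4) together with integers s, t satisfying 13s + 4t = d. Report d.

Apply Euclid's algorithm to 13 and 4:
13 = 3×4 + 1
4 = 4×1 + 0
gcd(13, 4) = 1.
Back-substituting:
1 = 13 − 3·4
So 1 = (1)·13 + (-3)·4.

1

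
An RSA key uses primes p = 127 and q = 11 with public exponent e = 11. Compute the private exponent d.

1031

φ(n) = (p−1)(q−1) = 126·10 = 1260.
Need d with 11·d ≡ 1 (mod 1260). Apply the extended Euclidean algorithm:
1260 = 114·11 + 6
11 = 1·6 + 5
6 = 1·5 + 1
5 = 5·1 + 0
Back-substitute:
1 = 6 − 5
1 = −11 + 2·6
1 = 2·1260 − 229·11
So 11·(-229) ≡ 1 (mod 1260), hence d ≡ -229 ≡ 1031 (mod 1260).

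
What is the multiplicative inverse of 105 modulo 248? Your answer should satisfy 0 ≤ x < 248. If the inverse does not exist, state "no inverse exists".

137

Extended Euclidean algorithm:
248 = 2·105 + 38
105 = 2·38 + 29
38 = 1·29 + 9
29 = 3·9 + 2
9 = 4·2 + 1
2 = 2·1 + 0
Since gcd(105, 248) = 1, back-substitute to write 1 as a combination:
1 = 9 − 4·2
1 = −4·29 + 13·9
1 = 13·38 − 17·29
1 = −17·105 + 47·38
1 = 47·248 − 111·105
Hence 105⁻¹ ≡ -111 ≡ 137 (mod 248).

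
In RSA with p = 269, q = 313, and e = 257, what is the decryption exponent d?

15617

φ(n) = (p−1)(q−1) = 268·312 = 83616.
Need d with 257·d ≡ 1 (mod 83616). Apply the extended Euclidean algorithm:
83616 = 325·257 + 91
257 = 2·91 + 75
91 = 1·75 + 16
75 = 4·16 + 11
16 = 1·11 + 5
11 = 2·5 + 1
5 = 5·1 + 0
Back-substitute:
1 = 11 − 2·5
1 = −2·16 + 3·11
1 = 3·75 − 14·16
1 = −14·91 + 17·75
1 = 17·257 − 48·91
1 = −48·83616 + 15617·257
So 257·15617 ≡ 1 (mod 83616), hence d = 15617.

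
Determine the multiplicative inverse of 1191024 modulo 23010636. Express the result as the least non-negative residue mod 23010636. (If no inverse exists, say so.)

Compute gcd(1191024, 23010636):
23010636 = 19*1191024 + 381180
1191024 = 3*381180 + 47484
381180 = 8*47484 + 1308
47484 = 36*1308 + 396
1308 = 3*396 + 120
396 = 3*120 + 36
120 = 3*36 + 12
36 = 3*12 + 0
Since gcd = 12 > 1, 1191024 is not a unit mod 23010636.

no inverse exists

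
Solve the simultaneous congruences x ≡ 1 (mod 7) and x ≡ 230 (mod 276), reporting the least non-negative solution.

1058

Write x = 1 + 7·k. Then 7·k ≡ 230 − 1 ≡ 229 (mod 276).
Need 7⁻¹ mod 276. Extended Euclid on (276, 7):
276 = 39×7 + 3
7 = 2×3 + 1
3 = 3×1 + 0
Back-substitute:
1 = 7 − 2·3
1 = −2·276 + 79·7
7⁻¹ ≡ 79 (mod 276), so k ≡ 79·229 ≡ 151 (mod 276).
x = 1 + 7·151 = 1058.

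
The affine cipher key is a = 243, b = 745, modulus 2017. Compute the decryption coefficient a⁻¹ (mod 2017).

1934

Apply the Euclidean algorithm to 2017 and 243:
2017 = 8·243 + 73
243 = 3·73 + 24
73 = 3·24 + 1
24 = 24·1 + 0
The gcd is 1. Working backward:
1 = 73 − 3·24
1 = −3·243 + 10·73
1 = 10·2017 − 83·243
Hence 243⁻¹ ≡ -83 ≡ 1934 (mod 2017).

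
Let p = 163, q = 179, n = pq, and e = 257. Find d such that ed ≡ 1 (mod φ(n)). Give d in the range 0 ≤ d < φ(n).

9425

φ(n) = (p−1)(q−1) = 162·178 = 28836.
Need d with 257·d ≡ 1 (mod 28836). Apply the extended Euclidean algorithm:
28836 = 112×257 + 52
257 = 4×52 + 49
52 = 1×49 + 3
49 = 16×3 + 1
3 = 3×1 + 0
Back-substitute:
1 = 49 − 16·3
1 = −16·52 + 17·49
1 = 17·257 − 84·52
1 = −84·28836 + 9425·257
So 257·9425 ≡ 1 (mod 28836), hence d = 9425.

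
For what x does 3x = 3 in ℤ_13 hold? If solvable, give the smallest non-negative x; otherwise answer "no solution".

First find gcd(3, 13):
13 = 4·3 + 1
3 = 3·1 + 0
gcd = 1, so a unique solution mod 13 exists.
Back-substitute for the Bézout coefficients:
1 = 13 − 4·3
So 3·(-4) ≡ 1 (mod 13), giving 3⁻¹ ≡ 9.
x ≡ 3⁻¹·3 ≡ 9·3 ≡ 1 (mod 13).

1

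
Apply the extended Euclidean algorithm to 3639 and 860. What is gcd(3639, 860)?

Apply Euclid's algorithm to 3639 and 860:
3639 = 4×860 + 199
860 = 4×199 + 64
199 = 3×64 + 7
64 = 9×7 + 1
7 = 7×1 + 0
gcd(3639, 860) = 1.
Back-substituting:
1 = 64 − 9·7
1 = −9·199 + 28·64
1 = 28·860 − 121·199
1 = −121·3639 + 512·860
So 1 = (-121)·3639 + (512)·860.

1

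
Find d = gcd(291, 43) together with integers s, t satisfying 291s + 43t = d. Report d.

1

Apply Euclid's algorithm to 291 and 43:
291 = 6*43 + 33
43 = 1*33 + 10
33 = 3*10 + 3
10 = 3*3 + 1
3 = 3*1 + 0
gcd(291, 43) = 1.
Express as a combination:
1 = 10 − 3·3
1 = −3·33 + 10·10
1 = 10·43 − 13·33
1 = −13·291 + 88·43
So 1 = (-13)·291 + (88)·43.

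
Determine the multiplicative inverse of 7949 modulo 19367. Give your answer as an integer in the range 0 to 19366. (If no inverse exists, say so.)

16302

Extended Euclidean algorithm:
19367 = 2×7949 + 3469
7949 = 2×3469 + 1011
3469 = 3×1011 + 436
1011 = 2×436 + 139
436 = 3×139 + 19
139 = 7×19 + 6
19 = 3×6 + 1
6 = 6×1 + 0
The gcd is 1. Working backward:
1 = 19 − 3·6
1 = −3·139 + 22·19
1 = 22·436 − 69·139
1 = −69·1011 + 160·436
1 = 160·3469 − 549·1011
1 = −549·7949 + 1258·3469
1 = 1258·19367 − 3065·7949
So 7949·(-3065) ≡ 1 (mod 19367), and -3065 ≡ 16302 (mod 19367).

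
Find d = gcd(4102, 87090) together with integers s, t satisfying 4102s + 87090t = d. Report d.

2

Euclidean algorithm:
87090 = 21·4102 + 948
4102 = 4·948 + 310
948 = 3·310 + 18
310 = 17·18 + 4
18 = 4·4 + 2
4 = 2·2 + 0
gcd(4102, 87090) = 2.
Working backward:
2 = 18 − 4·4
2 = −4·310 + 69·18
2 = 69·948 − 211·310
2 = −211·4102 + 913·948
2 = 913·87090 − 19384·4102
So 2 = (913)·87090 + (-19384)·4102.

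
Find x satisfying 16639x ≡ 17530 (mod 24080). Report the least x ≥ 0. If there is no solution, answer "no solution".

no solution

gcd(16639, 24080):
24080 = 1×16639 + 7441
16639 = 2×7441 + 1757
7441 = 4×1757 + 413
1757 = 4×413 + 105
413 = 3×105 + 98
105 = 1×98 + 7
98 = 14×7 + 0
gcd = 7, but 7 ∤ 17530, so the congruence has no solution.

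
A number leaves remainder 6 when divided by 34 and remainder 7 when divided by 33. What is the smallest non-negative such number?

Write x = 6 + 34·k. Then 34·k ≡ 7 − 6 ≡ 1 (mod 33).
Need 34⁻¹ mod 33. Extended Euclid on (33, 1):
33 = 33·1 + 0
34⁻¹ ≡ 1 (mod 33), so k ≡ 1·1 ≡ 1 (mod 33).
x = 6 + 34·1 = 40.

40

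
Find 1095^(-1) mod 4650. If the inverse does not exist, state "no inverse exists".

Compute gcd(1095, 4650):
4650 = 4*1095 + 270
1095 = 4*270 + 15
270 = 18*15 + 0
gcd(1095, 4650) = 15 ≠ 1, so 1095 has no multiplicative inverse modulo 4650.

no inverse exists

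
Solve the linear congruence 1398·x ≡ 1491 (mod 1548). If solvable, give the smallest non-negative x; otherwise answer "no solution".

no solution

gcd(1398, 1548):
1548 = 1·1398 + 150
1398 = 9·150 + 48
150 = 3·48 + 6
48 = 8·6 + 0
gcd = 6, but 6 ∤ 1491, so the congruence has no solution.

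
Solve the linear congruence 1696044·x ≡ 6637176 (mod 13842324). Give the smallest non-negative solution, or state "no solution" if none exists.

First find gcd(1696044, 13842324):
13842324 = 8×1696044 + 273972
1696044 = 6×273972 + 52212
273972 = 5×52212 + 12912
52212 = 4×12912 + 564
12912 = 22×564 + 504
564 = 1×504 + 60
504 = 8×60 + 24
60 = 2×24 + 12
24 = 2×12 + 0
gcd = 12 and 12 | 6637176, so solutions exist. Divide through by 12: 141337x ≡ 553098 (mod 1153527).
Now find 141337⁻¹ mod 1153527:
1153527 = 8*141337 + 22831
141337 = 6*22831 + 4351
22831 = 5*4351 + 1076
4351 = 4*1076 + 47
1076 = 22*47 + 42
47 = 1*42 + 5
42 = 8*5 + 2
5 = 2*2 + 1
2 = 2*1 + 0
Back-substitute:
1 = 5 − 2·2
1 = −2·42 + 17·5
1 = 17·47 − 19·42
1 = −19·1076 + 435·47
1 = 435·4351 − 1759·1076
1 = −1759·22831 + 9230·4351
1 = 9230·141337 − 57139·22831
1 = −57139·1153527 + 466342·141337
So 141337⁻¹ ≡ 466342 (mod 1153527).
Then x ≡ 466342·553098 ≡ 729735 (mod 1153527); the smallest non-negative solution is x = 729735.

729735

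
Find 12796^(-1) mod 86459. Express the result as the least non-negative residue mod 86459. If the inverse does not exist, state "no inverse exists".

20358

Extended Euclidean algorithm:
86459 = 6·12796 + 9683
12796 = 1·9683 + 3113
9683 = 3·3113 + 344
3113 = 9·344 + 17
344 = 20·17 + 4
17 = 4·4 + 1
4 = 4·1 + 0
The gcd is 1. Working backward:
1 = 17 − 4·4
1 = −4·344 + 81·17
1 = 81·3113 − 733·344
1 = −733·9683 + 2280·3113
1 = 2280·12796 − 3013·9683
1 = −3013·86459 + 20358·12796
So 12796·20358 ≡ 1 (mod 86459).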